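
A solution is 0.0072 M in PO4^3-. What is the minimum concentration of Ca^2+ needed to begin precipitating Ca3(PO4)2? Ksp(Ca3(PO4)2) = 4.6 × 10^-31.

Ca3(PO4)2(s) ⇌ 3 Ca^2+(aq) + 2 PO4^3-(aq)
Ksp = [Ca^2+]^3[PO4^3-]^2
Precipitation begins when Q = Ksp. With [PO4^3-] = 0.0072 M:
4.6 × 10^-31 = (0.0072)^2 × [Ca^2+]^3
[Ca^2+] = (4.6 × 10^-31 / 5.18 x 10^-5)^(1/3) = 2.1 × 10^-9 M

[Ca^2+] = 2.1 × 10^-9 M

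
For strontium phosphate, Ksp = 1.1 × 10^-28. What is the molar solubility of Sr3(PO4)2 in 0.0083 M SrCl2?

Sr3(PO4)2(s) ⇌ 3 Sr^2+ + 2 PO4^3-
Ksp = [Sr^2+]^3[PO4^3-]^2
If s mol/L dissolves here, [Sr^2+] = 0.0083 + 3s ≈ 0.0083, [PO4^3-] = 2s (since Sr^2+ from SrCl2 dominates).
Ksp ≈ (0.0083)^3 × (2s)^2
s = 6.9 × 10^-12 M
Check: 3s = 2.1 × 10^-11 ≪ 0.0083, so the approximation is valid.

s = 6.9 x 10^-12 M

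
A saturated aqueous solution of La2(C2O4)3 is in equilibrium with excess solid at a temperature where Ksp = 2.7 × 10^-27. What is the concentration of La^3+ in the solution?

3.8e-6 M

La2(C2O4)3(s) ⇌ 2 La^3+ + 3 C2O4^2-
Ksp = [La^3+]^2[C2O4^2-]^3
With molar solubility s: [La^3+] = 2s, [C2O4^2-] = 3s.
Ksp = (2s)^2(3s)^3 = 108s^5
Solving, s = (2.7 × 10^-27/108)^(1/5) = 1.90 x 10^-6 M
[La^3+] = 2s = 3.8 x 10^-6 M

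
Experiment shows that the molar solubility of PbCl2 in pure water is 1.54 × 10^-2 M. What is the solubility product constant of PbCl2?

Ksp = 1.46 × 10^-5

PbCl2(s) <=> Pb^2+ + 2 Cl^-
If s mol/L of PbCl2 dissolves, [Pb^2+] = s and [Cl^-] = 2s.
Ksp = [Pb^2+][Cl^-]^2
So Ksp = s × (2s)^2 = 4s^3
With s = 1.54 × 10^-2: Ksp = 1.46 × 10^-5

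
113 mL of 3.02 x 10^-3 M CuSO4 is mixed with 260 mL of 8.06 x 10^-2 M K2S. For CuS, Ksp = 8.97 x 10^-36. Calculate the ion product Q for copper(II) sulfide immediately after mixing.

5.14 × 10^-5

Total volume = 113 + 260 = 373 mL.
[Cu^2+] = 3.02 × 10^-3 × (113/373) = 9.149 × 10^-4 M
[S^2-] = 8.06 x 10^-2 × (260/373) = 5.618 x 10^-2 M
CuS(s) ⇌ Cu^2+ + S^2-, so Q = [Cu^2+][S^2-]
Q = (9.149 × 10^-4)(5.618 x 10^-2) = 5.14 × 10^-5
Q > Ksp, so CuS will precipitate.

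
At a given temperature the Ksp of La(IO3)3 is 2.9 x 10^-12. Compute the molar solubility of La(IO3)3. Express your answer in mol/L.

La(IO3)3(s) <=> La^3+(aq) + 3 IO3^-(aq)
Ksp = [La^3+][IO3^-]^3
For each mole of La(IO3)3 that dissolves: [La^3+] = s, [IO3^-] = 3s.
Substituting: Ksp = s(3s)^3 = 27s^4
s = (2.9 x 10^-12 / 27)^(1/4) = 5.7 × 10^-4 M

s = 5.7 × 10^-4 M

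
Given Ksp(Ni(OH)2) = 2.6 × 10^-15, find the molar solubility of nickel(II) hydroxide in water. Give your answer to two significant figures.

Ni(OH)2(s) ⇌ Ni^2+ + 2 OH^-
Ksp = [Ni^2+][OH^-]^2
For each mole of Ni(OH)2 that dissolves: [Ni^2+] = s, [OH^-] = 2s.
Ksp = s(2s)^2 = 4s^3
s = (2.6 × 10^-15 / 4)^(1/3) = 8.7 × 10^-6 M

s = 8.7 × 10^-6 M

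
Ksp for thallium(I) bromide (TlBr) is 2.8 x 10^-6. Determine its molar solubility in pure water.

s ≈ 1.7 x 10^-3 M

TlBr(s) ⇌ Tl^+ + Br^-
Ksp = [Tl^+][Br^-]
With molar solubility s: [Tl^+] = s, [Br^-] = s.
Ksp = (s)(s) = s^2
s = √(2.8 x 10^-6) = 1.7 × 10^-3 M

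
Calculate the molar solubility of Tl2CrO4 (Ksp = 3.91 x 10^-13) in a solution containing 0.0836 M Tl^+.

Tl2CrO4(s) ⇌ 2 Tl^+ + CrO4^2-
Ksp = [Tl^+]^2[CrO4^2-]
Let s = moles of Tl2CrO4 that dissolve per litre. [Tl^+] = 0.0836 + 2s ≈ 0.0836, [CrO4^2-] = s (since the Tl^+ already present dominates).
Ksp ≈ (0.0836)^2 × s
s = 5.59 × 10^-11 M
Check: 2s = 1.1 × 10^-10 ≪ 0.0836, so the approximation is valid.

5.59e-11 M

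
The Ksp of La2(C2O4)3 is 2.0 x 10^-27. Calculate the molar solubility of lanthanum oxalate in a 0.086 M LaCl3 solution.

La2(C2O4)3(s) <=> 2 La^3+ + 3 C2O4^2-
Ksp = [La^3+]^2[C2O4^2-]^3
Let s = moles of La2(C2O4)3 that dissolve per litre. [La^3+] = 0.086 + 2s ≈ 0.086, [C2O4^2-] = 3s (since La^3+ from LaCl3 dominates).
Ksp ≈ (0.086)^2 × (3s)^3
s = 2.2 x 10^-9 M
Check: 2s = 4.3 x 10^-9 ≪ 0.086, so the approximation is valid.

s ≈ 2.2 × 10^-9 M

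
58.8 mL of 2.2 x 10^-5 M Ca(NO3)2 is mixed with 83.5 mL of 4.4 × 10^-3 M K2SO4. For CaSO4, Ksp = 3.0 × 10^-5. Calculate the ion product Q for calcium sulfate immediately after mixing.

2.3 x 10^-8

Total volume = 58.8 + 83.5 = 142.3 mL.
[Ca^2+] = 2.2 × 10^-5 × (58.8/142.3) = 9.09 × 10^-6 M
[SO4^2-] = 4.4 x 10^-3 × (83.5/142.3) = 2.58 x 10^-3 M
CaSO4(s) ⇌ Ca^2+ + SO4^2-, so Q = [Ca^2+][SO4^2-]
Q = (9.09 × 10^-6)(2.58 x 10^-3) = 2.3 × 10^-8
Q < Ksp, so no precipitate of CaSO4 forms.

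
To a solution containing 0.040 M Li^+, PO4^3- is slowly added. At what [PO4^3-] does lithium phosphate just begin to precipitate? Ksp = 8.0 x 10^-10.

1.3 × 10^-5 M

Li3PO4(s) ⇌ 3 Li^+ + PO4^3-
Ksp = [Li^+]^3[PO4^3-]
Precipitation begins when Q = Ksp. With [Li^+] = 0.040 M:
8.0 x 10^-10 = (0.040)^3 × [PO4^3-]
[PO4^3-] = (8.0 x 10^-10 / 6.40 x 10^-5) = 1.3 x 10^-5 M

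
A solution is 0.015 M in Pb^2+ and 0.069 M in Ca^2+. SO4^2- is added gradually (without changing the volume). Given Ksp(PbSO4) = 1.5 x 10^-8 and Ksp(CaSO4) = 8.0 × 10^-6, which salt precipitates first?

Each salt begins to precipitate when Q = Ksp, i.e. when [SO4^2-] reaches its threshold.
For PbSO4: 1.5 x 10^-8 = 0.015 × [SO4^2-]  ⇒  [SO4^2-] = 1.0 x 10^-6 M.
For CaSO4: 8.0 × 10^-6 = 0.069 × [SO4^2-]  ⇒  [SO4^2-] = 1.2 x 10^-4 M.
The salt with the lower threshold [SO4^2-] precipitates first: PbSO4.

PbSO4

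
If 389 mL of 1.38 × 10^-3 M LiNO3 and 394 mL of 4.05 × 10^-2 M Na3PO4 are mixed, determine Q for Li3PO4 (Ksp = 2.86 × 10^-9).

Q ≈ 6.57 x 10^-12

Total volume = 389 + 394 = 783 mL.
[Li^+] = 1.38 x 10^-3 × (389/783) = 6.856 x 10^-4 M
[PO4^3-] = 4.05 × 10^-2 × (394/783) = 2.038 × 10^-2 M
Li3PO4(s) <=> 3 Li^+ + PO4^3-, so Q = [Li^+]^3[PO4^3-]
Q = (6.856 × 10^-4)^3(2.038 x 10^-2) = 6.57 × 10^-12
Q < Ksp, so no precipitate of Li3PO4 forms.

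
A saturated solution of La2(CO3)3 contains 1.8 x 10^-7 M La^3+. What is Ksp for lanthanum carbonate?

La2(CO3)3(s) ⇌ 2 La^3+ + 3 CO3^2-
Stoichiometry gives [CO3^2-] = (3/2)[La^3+] = 2.70 × 10^-7 M.
Ksp = [La^3+]^2[CO3^2-]^3
Ksp = (1.8 × 10^-7)^2 × (2.70 × 10^-7)^3 = 6.4 × 10^-34

Ksp = 6.4e-34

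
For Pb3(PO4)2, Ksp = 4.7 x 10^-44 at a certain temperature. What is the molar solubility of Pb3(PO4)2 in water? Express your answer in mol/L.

8.5 × 10^-10 M

Pb3(PO4)2(s) ⇌ 3 Pb^2+(aq) + 2 PO4^3-(aq)
Ksp = [Pb^2+]^3[PO4^3-]^2
If s mol/L of Pb3(PO4)2 dissolves, [Pb^2+] = 3s and [PO4^3-] = 2s.
Substituting: Ksp = (3s)^3(2s)^2 = 108s^5
s^5 = 4.7 x 10^-44 / 108, so s = 8.5 × 10^-10 M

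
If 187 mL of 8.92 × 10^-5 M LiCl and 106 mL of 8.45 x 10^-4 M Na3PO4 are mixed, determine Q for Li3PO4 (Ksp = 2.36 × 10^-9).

Total volume = 187 + 106 = 293 mL.
[Li^+] = 8.92 × 10^-5 × (187/293) = 5.693 x 10^-5 M
[PO4^3-] = 8.45 x 10^-4 × (106/293) = 3.057 × 10^-4 M
Li3PO4(s) <=> 3 Li^+ + PO4^3-, so Q = [Li^+]^3[PO4^3-]
Q = (5.693 x 10^-5)^3(3.057 × 10^-4) = 5.64 × 10^-17
Q < Ksp, so no precipitate of Li3PO4 forms.

Q = 5.64 × 10^-17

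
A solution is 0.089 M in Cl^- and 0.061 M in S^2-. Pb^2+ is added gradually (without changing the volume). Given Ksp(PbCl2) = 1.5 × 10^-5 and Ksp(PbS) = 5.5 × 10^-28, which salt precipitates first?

Each salt begins to precipitate when Q = Ksp, i.e. when [Pb^2+] reaches its threshold.
For PbCl2: 1.5 × 10^-5 = (0.089)^2 × [Pb^2+]  ⇒  [Pb^2+] = 1.9 × 10^-3 M.
For PbS: 5.5 × 10^-28 = 0.061 × [Pb^2+]  ⇒  [Pb^2+] = 9.0 × 10^-27 M.
The salt with the lower threshold [Pb^2+] precipitates first: PbS.

PbS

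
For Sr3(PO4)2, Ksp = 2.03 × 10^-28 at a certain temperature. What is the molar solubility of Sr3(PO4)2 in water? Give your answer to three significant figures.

Sr3(PO4)2(s) ⇌ 3 Sr^2+ + 2 PO4^3-
Ksp = [Sr^2+]^3[PO4^3-]^2
Let s = molar solubility. Then [Sr^2+] = 3s and [PO4^3-] = 2s.
Substituting: Ksp = (3s)^3(2s)^2 = 108s^5
Solving, s = (2.03 × 10^-28/108)^(1/5) = 1.13 x 10^-6 M

s ≈ 1.13 x 10^-6 M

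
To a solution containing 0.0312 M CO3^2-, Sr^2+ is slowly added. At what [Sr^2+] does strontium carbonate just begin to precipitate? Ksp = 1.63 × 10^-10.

5.22 × 10^-9 M

SrCO3(s) ⇌ Sr^2+(aq) + CO3^2-(aq)
Ksp = [Sr^2+][CO3^2-]
Precipitation begins when Q = Ksp. With [CO3^2-] = 0.0312 M:
1.63 × 10^-10 = (0.0312) × [Sr^2+]
[Sr^2+] = (1.63 × 10^-10 / 3.12 × 10^-2) = 5.22 × 10^-9 M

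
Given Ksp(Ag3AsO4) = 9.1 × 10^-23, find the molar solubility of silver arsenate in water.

1.4 × 10^-6 M

Ag3AsO4(s) ⇌ 3 Ag^+ + AsO4^3-
Ksp = [Ag^+]^3[AsO4^3-]
Let s = molar solubility. Then [Ag^+] = 3s and [AsO4^3-] = s.
Ksp = (3s)^3s = 27s^4
s = (9.1 × 10^-23 / 27)^(1/4) = 1.4 x 10^-6 M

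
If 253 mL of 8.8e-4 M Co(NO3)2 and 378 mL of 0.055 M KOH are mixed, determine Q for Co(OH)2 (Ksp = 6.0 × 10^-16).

Total volume = 253 + 378 = 631 mL.
[Co^2+] = 8.8 × 10^-4 × (253/631) = 3.53 × 10^-4 M
[OH^-] = 5.5 x 10^-2 × (378/631) = 3.29 x 10^-2 M
Co(OH)2(s) ⇌ Co^2+(aq) + 2 OH^-(aq), so Q = [Co^2+][OH^-]^2
Q = (3.53 × 10^-4)(3.29 × 10^-2)^2 = 3.8 × 10^-7
Q > Ksp, so Co(OH)2 will precipitate.

3.8 × 10^-7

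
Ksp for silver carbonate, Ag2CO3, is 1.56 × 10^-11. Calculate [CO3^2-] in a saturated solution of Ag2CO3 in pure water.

Ag2CO3(s) ⇌ 2 Ag^+(aq) + CO3^2-(aq)
Ksp = [Ag^+]^2[CO3^2-]
With molar solubility s: [Ag^+] = 2s, [CO3^2-] = s.
Substituting: Ksp = (2s)^2s = 4s^3
s^3 = 1.56 × 10^-11 / 4, so s = 1.574 × 10^-4 M
[CO3^2-] = s = 1.57 x 10^-4 M

1.57e-4 M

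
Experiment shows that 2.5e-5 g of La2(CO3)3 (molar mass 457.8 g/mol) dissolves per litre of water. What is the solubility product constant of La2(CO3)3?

Molar solubility s = (2.5 × 10^-5 g/L) / (457.8 g/mol) = 5.46 x 10^-8 M.
La2(CO3)3(s) <=> 2 La^3+(aq) + 3 CO3^2-(aq)
For each mole of La2(CO3)3 that dissolves: [La^3+] = 2s, [CO3^2-] = 3s.
Ksp = [La^3+]^2[CO3^2-]^3
Substituting: Ksp = (2s)^2(3s)^3 = 108s^5
Ksp = 108 × (5.46 × 10^-8)^5 = 5.2 × 10^-35

Ksp = 5.2 × 10^-35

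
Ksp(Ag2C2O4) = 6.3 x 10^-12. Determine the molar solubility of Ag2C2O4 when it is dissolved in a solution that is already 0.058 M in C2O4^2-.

s ≈ 5.2 × 10^-6 M

Ag2C2O4(s) ⇌ 2 Ag^+(aq) + C2O4^2-(aq)
Ksp = [Ag^+]^2[C2O4^2-]
Let s be the molar solubility in this solution. [Ag^+] = 2s, [C2O4^2-] = 0.058 + s ≈ 0.058 (since the C2O4^2- already present dominates).
Ksp ≈ (2s)^2 × 0.058
s = 5.2 × 10^-6 M
Check: s = 5.2 × 10^-6 ≪ 0.058, so the approximation is valid.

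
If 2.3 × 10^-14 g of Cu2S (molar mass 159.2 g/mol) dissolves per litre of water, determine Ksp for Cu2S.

1.2e-47

Molar solubility s = (2.3 x 10^-14 g/L) / (159.2 g/mol) = 1.44 × 10^-16 M.
Cu2S(s) <=> 2 Cu^+ + S^2-
Let s = molar solubility. Then [Cu^+] = 2s and [S^2-] = s.
Ksp = [Cu^+]^2[S^2-]
So Ksp = (2s)^2 × s = 4s^3
Ksp = 4 × (1.44 × 10^-16)^3 = 1.2 × 10^-47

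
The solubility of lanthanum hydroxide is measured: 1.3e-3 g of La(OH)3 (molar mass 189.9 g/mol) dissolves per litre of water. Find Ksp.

Ksp ≈ 5.9 x 10^-20

Molar solubility s = (1.3 × 10^-3 g/L) / (189.9 g/mol) = 6.85 × 10^-6 M.
La(OH)3(s) <=> La^3+(aq) + 3 OH^-(aq)
For each mole of La(OH)3 that dissolves: [La^3+] = s, [OH^-] = 3s.
Ksp = [La^3+][OH^-]^3
Ksp = s(3s)^3 = 27s^4
With s = 6.85 × 10^-6: Ksp = 5.9 × 10^-20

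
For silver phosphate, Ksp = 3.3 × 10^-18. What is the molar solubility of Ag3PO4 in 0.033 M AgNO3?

s = 9.2e-14 M

Ag3PO4(s) ⇌ 3 Ag^+ + PO4^3-
Ksp = [Ag^+]^3[PO4^3-]
Let s be the molar solubility in this solution. [Ag^+] = 0.033 + 3s ≈ 0.033, [PO4^3-] = s (since Ag^+ from AgNO3 dominates).
Ksp ≈ (0.033)^3 × s
s = 9.2 × 10^-14 M
Check: 3s = 2.8 × 10^-13 ≪ 0.033, so the approximation is valid.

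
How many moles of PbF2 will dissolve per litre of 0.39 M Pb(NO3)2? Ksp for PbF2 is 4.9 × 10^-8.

s ≈ 1.8 x 10^-4 M

PbF2(s) ⇌ Pb^2+(aq) + 2 F^-(aq)
Ksp = [Pb^2+][F^-]^2
Let s be the molar solubility in this solution. [Pb^2+] = 0.39 + s ≈ 0.39, [F^-] = 2s (common-ion effect: Pb^2+ is already 0.39 M).
Ksp ≈ 0.39 × (2s)^2
s = 1.8 × 10^-4 M
Check: s = 1.8 × 10^-4 ≪ 0.39, so the approximation is valid.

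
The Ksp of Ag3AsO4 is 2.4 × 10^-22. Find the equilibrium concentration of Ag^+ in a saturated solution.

Ag3AsO4(s) <=> 3 Ag^+ + AsO4^3-
Ksp = [Ag^+]^3[AsO4^3-]
If s mol/L of Ag3AsO4 dissolves, [Ag^+] = 3s and [AsO4^3-] = s.
Ksp = (3s)^3s = 27s^4
s = (2.4 × 10^-22 / 27)^(1/4) = 1.73 × 10^-6 M
[Ag^+] = 3s = 5.2 × 10^-6 M

[Ag^+] ≈ 5.2e-6 M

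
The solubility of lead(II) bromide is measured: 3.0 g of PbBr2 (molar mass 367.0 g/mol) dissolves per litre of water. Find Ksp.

Ksp = 2.2 × 10^-6

Molar solubility s = (3.0 g/L) / (367.0 g/mol) = 8.17 x 10^-3 M.
PbBr2(s) ⇌ Pb^2+(aq) + 2 Br^-(aq)
If s mol/L of PbBr2 dissolves, [Pb^2+] = s and [Br^-] = 2s.
Ksp = [Pb^2+][Br^-]^2
Ksp = s(2s)^2 = 4s^3
Ksp = 4 × (8.17 × 10^-3)^3 = 2.2 x 10^-6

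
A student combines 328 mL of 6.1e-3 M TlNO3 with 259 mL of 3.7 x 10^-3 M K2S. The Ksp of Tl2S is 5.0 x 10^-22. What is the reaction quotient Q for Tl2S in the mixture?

1.9 x 10^-8

Total volume = 328 + 259 = 587 mL.
[Tl^+] = 6.1 x 10^-3 × (328/587) = 3.41 × 10^-3 M
[S^2-] = 3.7 × 10^-3 × (259/587) = 1.63 x 10^-3 M
Tl2S(s) ⇌ 2 Tl^+ + S^2-, so Q = [Tl^+]^2[S^2-]
Q = (3.41 × 10^-3)^2(1.63 × 10^-3) = 1.9 × 10^-8
Q > Ksp, so Tl2S will precipitate.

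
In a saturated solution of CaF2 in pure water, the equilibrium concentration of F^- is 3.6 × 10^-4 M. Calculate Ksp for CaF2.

2.3 x 10^-11

CaF2(s) <=> Ca^2+ + 2 F^-
Stoichiometry gives [Ca^2+] = (1/2)[F^-] = 1.80 x 10^-4 M.
Ksp = [Ca^2+][F^-]^2
Ksp = 1.80 x 10^-4 × (3.6 × 10^-4)^2 = 2.3 × 10^-11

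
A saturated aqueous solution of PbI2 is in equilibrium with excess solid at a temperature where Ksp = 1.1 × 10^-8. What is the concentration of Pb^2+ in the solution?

PbI2(s) ⇌ Pb^2+(aq) + 2 I^-(aq)
Ksp = [Pb^2+][I^-]^2
If s mol/L of PbI2 dissolves, [Pb^2+] = s and [I^-] = 2s.
So Ksp = s × (2s)^2 = 4s^3
Solving, s = (1.1 × 10^-8/4)^(1/3) = 1.40 × 10^-3 M
[Pb^2+] = s = 1.4 × 10^-3 M

1.4 x 10^-3 M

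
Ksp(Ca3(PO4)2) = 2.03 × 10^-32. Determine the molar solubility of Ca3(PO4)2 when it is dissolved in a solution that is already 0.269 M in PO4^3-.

Ca3(PO4)2(s) ⇌ 3 Ca^2+ + 2 PO4^3-
Ksp = [Ca^2+]^3[PO4^3-]^2
Let s be the molar solubility in this solution. [Ca^2+] = 3s, [PO4^3-] = 0.269 + 2s ≈ 0.269 (Ksp is small, so little additional dissolves).
Ksp ≈ (3s)^3 × (0.269)^2
s = 2.18 x 10^-11 M
Check: 2s = 4.4 × 10^-11 ≪ 0.269, so the approximation is valid.

2.18 x 10^-11 M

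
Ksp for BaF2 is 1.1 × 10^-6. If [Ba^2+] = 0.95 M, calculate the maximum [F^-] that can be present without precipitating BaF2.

BaF2(s) ⇌ Ba^2+(aq) + 2 F^-(aq)
Ksp = [Ba^2+][F^-]^2
Precipitation begins when Q = Ksp. With [Ba^2+] = 0.95 M:
1.1 × 10^-6 = (0.95) × [F^-]^2
[F^-] = (1.1 × 10^-6 / 9.5 × 10^-1)^(1/2) = 1.1 × 10^-3 M

[F^-] = 1.1e-3 M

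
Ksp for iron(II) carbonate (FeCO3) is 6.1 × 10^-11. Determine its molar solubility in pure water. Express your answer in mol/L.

FeCO3(s) ⇌ Fe^2+(aq) + CO3^2-(aq)
Ksp = [Fe^2+][CO3^2-]
If s mol/L of FeCO3 dissolves, [Fe^2+] = s and [CO3^2-] = s.
Ksp = s × s = s^2
s = (6.1 × 10^-11)^(1/2) = 7.8 x 10^-6 M

s = 7.8e-6 M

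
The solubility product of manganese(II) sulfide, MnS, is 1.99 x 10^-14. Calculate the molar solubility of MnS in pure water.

1.41 × 10^-7 M

MnS(s) <=> Mn^2+(aq) + S^2-(aq)
Ksp = [Mn^2+][S^2-]
Let s = molar solubility. Then [Mn^2+] = s and [S^2-] = s.
Ksp = s^2
s = √(1.99 x 10^-14) = 1.41 × 10^-7 M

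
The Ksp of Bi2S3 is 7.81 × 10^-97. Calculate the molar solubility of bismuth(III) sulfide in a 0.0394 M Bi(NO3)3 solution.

s = 2.65 × 10^-32 M

Bi2S3(s) <=> 2 Bi^3+(aq) + 3 S^2-(aq)
Ksp = [Bi^3+]^2[S^2-]^3
Let s be the molar solubility in this solution. [Bi^3+] = 0.0394 + 2s ≈ 0.0394, [S^2-] = 3s (since Bi^3+ from Bi(NO3)3 dominates).
Ksp ≈ (0.0394)^2 × (3s)^3
s = 2.65 × 10^-32 M
Check: 2s = 5.3 x 10^-32 ≪ 0.0394, so the approximation is valid.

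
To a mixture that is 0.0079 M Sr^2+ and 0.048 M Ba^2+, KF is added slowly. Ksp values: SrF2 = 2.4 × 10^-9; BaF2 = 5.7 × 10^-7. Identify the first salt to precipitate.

SrF2

Precipitation of each salt starts when its ion product equals its Ksp.
For SrF2: 2.4 × 10^-9 = 0.0079 × [F^-]^2  ⇒  [F^-] = 5.5 × 10^-4 M.
For BaF2: 5.7 × 10^-7 = 0.048 × [F^-]^2  ⇒  [F^-] = 3.4 × 10^-3 M.
The salt with the lower threshold [F^-] precipitates first: SrF2.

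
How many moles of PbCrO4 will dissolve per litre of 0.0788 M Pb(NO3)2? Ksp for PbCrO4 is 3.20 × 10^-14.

PbCrO4(s) ⇌ Pb^2+(aq) + CrO4^2-(aq)
Ksp = [Pb^2+][CrO4^2-]
Let s = moles of PbCrO4 that dissolve per litre. [Pb^2+] = 0.0788 + s ≈ 0.0788, [CrO4^2-] = s (common-ion effect: Pb^2+ is already 0.0788 M).
Ksp ≈ 0.0788 × s
s = 4.06 x 10^-13 M
Check: s = 4.1 x 10^-13 ≪ 0.0788, so the approximation is valid.

s = 4.06 × 10^-13 M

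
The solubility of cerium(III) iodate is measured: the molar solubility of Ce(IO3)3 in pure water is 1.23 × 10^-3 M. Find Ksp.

Ksp = 6.18 × 10^-11

Ce(IO3)3(s) ⇌ Ce^3+(aq) + 3 IO3^-(aq)
For each mole of Ce(IO3)3 that dissolves: [Ce^3+] = s, [IO3^-] = 3s.
Ksp = [Ce^3+][IO3^-]^3
So Ksp = s × (3s)^3 = 27s^4
Ksp = 27 × (1.23 × 10^-3)^4 = 6.18 × 10^-11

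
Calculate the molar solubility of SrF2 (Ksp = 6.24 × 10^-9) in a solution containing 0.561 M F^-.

1.98e-8 M

SrF2(s) <=> Sr^2+(aq) + 2 F^-(aq)
Ksp = [Sr^2+][F^-]^2
Let s be the molar solubility in this solution. [Sr^2+] = s, [F^-] = 0.561 + 2s ≈ 0.561 (common-ion effect: F^- is already 0.561 M).
Ksp ≈ s × (0.561)^2
s = 1.98 x 10^-8 M
Check: 2s = 4.0 × 10^-8 ≪ 0.561, so the approximation is valid.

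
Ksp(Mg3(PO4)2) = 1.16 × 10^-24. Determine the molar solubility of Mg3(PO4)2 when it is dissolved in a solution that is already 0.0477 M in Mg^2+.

s ≈ 5.17e-11 M

Mg3(PO4)2(s) ⇌ 3 Mg^2+(aq) + 2 PO4^3-(aq)
Ksp = [Mg^2+]^3[PO4^3-]^2
Let s be the molar solubility in this solution. [Mg^2+] = 0.0477 + 3s ≈ 0.0477, [PO4^3-] = 2s (since the Mg^2+ already present dominates).
Ksp ≈ (0.0477)^3 × (2s)^2
s = 5.17 × 10^-11 M
Check: 3s = 1.6 × 10^-10 ≪ 0.0477, so the approximation is valid.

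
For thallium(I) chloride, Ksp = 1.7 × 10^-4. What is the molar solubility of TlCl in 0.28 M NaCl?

s ≈ 6.1 x 10^-4 M

TlCl(s) ⇌ Tl^+(aq) + Cl^-(aq)
Ksp = [Tl^+][Cl^-]
If s mol/L dissolves here, [Tl^+] = s, [Cl^-] = 0.28 + s ≈ 0.28 (Ksp is small, so little additional dissolves).
Ksp ≈ s × 0.28
s = 6.1 × 10^-4 M
Check: s = 6.1 × 10^-4 ≪ 0.28, so the approximation is valid.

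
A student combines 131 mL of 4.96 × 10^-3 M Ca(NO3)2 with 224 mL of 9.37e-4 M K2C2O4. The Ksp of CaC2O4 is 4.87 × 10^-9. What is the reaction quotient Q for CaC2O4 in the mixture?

Q ≈ 1.08 × 10^-6

Total volume = 131 + 224 = 355 mL.
[Ca^2+] = 4.96 × 10^-3 × (131/355) = 1.830 × 10^-3 M
[C2O4^2-] = 9.37 × 10^-4 × (224/355) = 5.912 × 10^-4 M
CaC2O4(s) ⇌ Ca^2+ + C2O4^2-, so Q = [Ca^2+][C2O4^2-]
Q = (1.830 × 10^-3)(5.912 × 10^-4) = 1.08 x 10^-6
Q > Ksp, so CaC2O4 will precipitate.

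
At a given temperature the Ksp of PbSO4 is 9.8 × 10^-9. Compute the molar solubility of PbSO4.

PbSO4(s) ⇌ Pb^2+(aq) + SO4^2-(aq)
Ksp = [Pb^2+][SO4^2-]
Let s = molar solubility. Then [Pb^2+] = s and [SO4^2-] = s.
Ksp = s^2
s = √(9.8 × 10^-9) = 9.9 × 10^-5 M

s ≈ 9.9e-5 M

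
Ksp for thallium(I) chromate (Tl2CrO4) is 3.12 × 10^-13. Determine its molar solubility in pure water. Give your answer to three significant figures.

Tl2CrO4(s) <=> 2 Tl^+(aq) + CrO4^2-(aq)
Ksp = [Tl^+]^2[CrO4^2-]
If s mol/L of Tl2CrO4 dissolves, [Tl^+] = 2s and [CrO4^2-] = s.
Ksp = (2s)^2s = 4s^3
s = (3.12 × 10^-13 / 4)^(1/3) = 4.27 × 10^-5 M

4.27 × 10^-5 M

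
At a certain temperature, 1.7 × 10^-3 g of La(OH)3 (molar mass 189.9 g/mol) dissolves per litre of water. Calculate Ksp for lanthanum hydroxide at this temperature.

1.7e-19

Molar solubility s = (1.7 x 10^-3 g/L) / (189.9 g/mol) = 8.95 × 10^-6 M.
La(OH)3(s) ⇌ La^3+ + 3 OH^-
With molar solubility s: [La^3+] = s, [OH^-] = 3s.
Ksp = [La^3+][OH^-]^3
Substituting: Ksp = s(3s)^3 = 27s^4
Ksp = 27 × (8.95 × 10^-6)^4 = 1.7 × 10^-19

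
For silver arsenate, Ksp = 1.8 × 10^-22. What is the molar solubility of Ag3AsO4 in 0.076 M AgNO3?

Ag3AsO4(s) <=> 3 Ag^+ + AsO4^3-
Ksp = [Ag^+]^3[AsO4^3-]
Let s be the molar solubility in this solution. [Ag^+] = 0.076 + 3s ≈ 0.076, [AsO4^3-] = s (since Ag^+ from AgNO3 dominates).
Ksp ≈ (0.076)^3 × s
s = 4.1 × 10^-19 M
Check: 3s = 1.2 × 10^-18 ≪ 0.076, so the approximation is valid.

s = 4.1 × 10^-19 M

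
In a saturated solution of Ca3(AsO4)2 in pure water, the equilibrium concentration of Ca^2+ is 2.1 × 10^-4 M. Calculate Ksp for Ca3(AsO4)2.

Ksp ≈ 1.8e-19

Ca3(AsO4)2(s) ⇌ 3 Ca^2+(aq) + 2 AsO4^3-(aq)
Stoichiometry gives [AsO4^3-] = (2/3)[Ca^2+] = 1.40 x 10^-4 M.
Ksp = [Ca^2+]^3[AsO4^3-]^2
Ksp = (2.1 x 10^-4)^3 × (1.40 x 10^-4)^2 = 1.8 × 10^-19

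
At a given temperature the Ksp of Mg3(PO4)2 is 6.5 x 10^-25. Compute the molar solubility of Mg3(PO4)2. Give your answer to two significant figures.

s = 5.7e-6 M

Mg3(PO4)2(s) ⇌ 3 Mg^2+ + 2 PO4^3-
Ksp = [Mg^2+]^3[PO4^3-]^2
For each mole of Mg3(PO4)2 that dissolves: [Mg^2+] = 3s, [PO4^3-] = 2s.
So Ksp = (3s)^3 × (2s)^2 = 108s^5
s^5 = 6.5 x 10^-25 / 108, so s = 5.7 × 10^-6 M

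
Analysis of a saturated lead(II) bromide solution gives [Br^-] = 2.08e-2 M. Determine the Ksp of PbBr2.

4.50e-6

PbBr2(s) <=> Pb^2+ + 2 Br^-
Stoichiometry gives [Pb^2+] = (1/2)[Br^-] = 1.040 x 10^-2 M.
Ksp = [Pb^2+][Br^-]^2
Ksp = 1.040 × 10^-2 × (2.08 x 10^-2)^2 = 4.50 x 10^-6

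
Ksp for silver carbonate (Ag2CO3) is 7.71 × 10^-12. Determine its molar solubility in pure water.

s = 1.24e-4 M

Ag2CO3(s) <=> 2 Ag^+(aq) + CO3^2-(aq)
Ksp = [Ag^+]^2[CO3^2-]
Let s = molar solubility. Then [Ag^+] = 2s and [CO3^2-] = s.
Ksp = (2s)^2s = 4s^3
s^3 = 7.71 × 10^-12 / 4, so s = 1.24 x 10^-4 M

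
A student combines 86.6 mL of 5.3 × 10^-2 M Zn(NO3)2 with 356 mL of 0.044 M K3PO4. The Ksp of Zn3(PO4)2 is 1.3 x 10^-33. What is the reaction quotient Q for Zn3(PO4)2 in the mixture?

1.4e-9

Total volume = 86.6 + 356 = 442.6 mL.
[Zn^2+] = 5.3 × 10^-2 × (86.6/442.6) = 1.04 × 10^-2 M
[PO4^3-] = 4.4 × 10^-2 × (356/442.6) = 3.54 × 10^-2 M
Zn3(PO4)2(s) ⇌ 3 Zn^2+(aq) + 2 PO4^3-(aq), so Q = [Zn^2+]^3[PO4^3-]^2
Q = (1.04 × 10^-2)^3(3.54 × 10^-2)^2 = 1.4 x 10^-9
Q > Ksp, so Zn3(PO4)2 will precipitate.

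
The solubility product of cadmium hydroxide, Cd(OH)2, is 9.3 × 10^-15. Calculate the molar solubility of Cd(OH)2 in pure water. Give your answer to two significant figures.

Cd(OH)2(s) ⇌ Cd^2+(aq) + 2 OH^-(aq)
Ksp = [Cd^2+][OH^-]^2
If s mol/L of Cd(OH)2 dissolves, [Cd^2+] = s and [OH^-] = 2s.
Ksp = s(2s)^2 = 4s^3
s = (9.3 × 10^-15 / 4)^(1/3) = 1.3 × 10^-5 M

s ≈ 1.3 × 10^-5 M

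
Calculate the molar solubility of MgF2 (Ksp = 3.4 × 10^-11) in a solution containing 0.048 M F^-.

MgF2(s) ⇌ Mg^2+ + 2 F^-
Ksp = [Mg^2+][F^-]^2
If s mol/L dissolves here, [Mg^2+] = s, [F^-] = 0.048 + 2s ≈ 0.048 (common-ion effect: F^- is already 0.048 M).
Ksp ≈ s × (0.048)^2
s = 1.5 × 10^-8 M
Check: 2s = 3.0 × 10^-8 ≪ 0.048, so the approximation is valid.

s ≈ 1.5e-8 M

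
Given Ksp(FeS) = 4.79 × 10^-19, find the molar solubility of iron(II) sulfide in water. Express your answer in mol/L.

FeS(s) ⇌ Fe^2+ + S^2-
Ksp = [Fe^2+][S^2-]
If s mol/L of FeS dissolves, [Fe^2+] = s and [S^2-] = s.
Ksp = s^2
s = (4.79 × 10^-19)^(1/2) = 6.92 × 10^-10 M

s = 6.92 × 10^-10 M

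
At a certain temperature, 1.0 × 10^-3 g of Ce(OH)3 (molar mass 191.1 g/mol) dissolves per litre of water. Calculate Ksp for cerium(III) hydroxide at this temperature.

Ksp ≈ 2.0 × 10^-20

Molar solubility s = (1.0 x 10^-3 g/L) / (191.1 g/mol) = 5.23 × 10^-6 M.
Ce(OH)3(s) ⇌ Ce^3+(aq) + 3 OH^-(aq)
If s mol/L of Ce(OH)3 dissolves, [Ce^3+] = s and [OH^-] = 3s.
Ksp = [Ce^3+][OH^-]^3
Ksp = s(3s)^3 = 27s^4
With s = 5.23 x 10^-6: Ksp = 2.0 x 10^-20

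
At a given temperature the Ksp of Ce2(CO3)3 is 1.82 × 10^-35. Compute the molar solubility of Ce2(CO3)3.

s = 4.42e-8 M

Ce2(CO3)3(s) ⇌ 2 Ce^3+ + 3 CO3^2-
Ksp = [Ce^3+]^2[CO3^2-]^3
Let s = molar solubility. Then [Ce^3+] = 2s and [CO3^2-] = 3s.
Ksp = (2s)^2(3s)^3 = 108s^5
s^5 = 1.82 × 10^-35 / 108, so s = 4.42 × 10^-8 M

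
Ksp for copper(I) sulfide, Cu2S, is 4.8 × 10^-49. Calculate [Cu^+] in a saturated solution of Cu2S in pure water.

[Cu^+] ≈ 9.9 x 10^-17 M

Cu2S(s) <=> 2 Cu^+ + S^2-
Ksp = [Cu^+]^2[S^2-]
If s mol/L of Cu2S dissolves, [Cu^+] = 2s and [S^2-] = s.
So Ksp = (2s)^2 × s = 4s^3
s = (4.8 × 10^-49 / 4)^(1/3) = 4.93 × 10^-17 M
[Cu^+] = 2s = 9.9 x 10^-17 M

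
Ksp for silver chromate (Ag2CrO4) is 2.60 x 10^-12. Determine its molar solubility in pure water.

8.66e-5 M

Ag2CrO4(s) ⇌ 2 Ag^+ + CrO4^2-
Ksp = [Ag^+]^2[CrO4^2-]
If s mol/L of Ag2CrO4 dissolves, [Ag^+] = 2s and [CrO4^2-] = s.
Substituting: Ksp = (2s)^2s = 4s^3
s^3 = 2.60 x 10^-12 / 4, so s = 8.66 × 10^-5 M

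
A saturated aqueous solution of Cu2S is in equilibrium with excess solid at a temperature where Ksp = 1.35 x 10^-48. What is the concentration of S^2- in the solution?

Cu2S(s) ⇌ 2 Cu^+(aq) + S^2-(aq)
Ksp = [Cu^+]^2[S^2-]
For each mole of Cu2S that dissolves: [Cu^+] = 2s, [S^2-] = s.
Substituting: Ksp = (2s)^2s = 4s^3
Solving, s = (1.35 x 10^-48/4)^(1/3) = 6.962 × 10^-17 M
[S^2-] = s = 6.96 × 10^-17 M

[S^2-] = 6.96e-17 M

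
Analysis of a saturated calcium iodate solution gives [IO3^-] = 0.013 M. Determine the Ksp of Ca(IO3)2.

Ksp ≈ 1.1 × 10^-6

Ca(IO3)2(s) ⇌ Ca^2+(aq) + 2 IO3^-(aq)
Stoichiometry gives [Ca^2+] = (1/2)[IO3^-] = 6.50 × 10^-3 M.
Ksp = [Ca^2+][IO3^-]^2
Ksp = 6.50 x 10^-3 × (1.3 × 10^-2)^2 = 1.1 × 10^-6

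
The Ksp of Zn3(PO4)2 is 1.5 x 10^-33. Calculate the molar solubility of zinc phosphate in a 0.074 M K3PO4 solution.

Zn3(PO4)2(s) <=> 3 Zn^2+(aq) + 2 PO4^3-(aq)
Ksp = [Zn^2+]^3[PO4^3-]^2
If s mol/L dissolves here, [Zn^2+] = 3s, [PO4^3-] = 0.074 + 2s ≈ 0.074 (since PO4^3- from K3PO4 dominates).
Ksp ≈ (3s)^3 × (0.074)^2
s = 2.2 × 10^-11 M
Check: 2s = 4.3 × 10^-11 ≪ 0.074, so the approximation is valid.

s = 2.2 x 10^-11 M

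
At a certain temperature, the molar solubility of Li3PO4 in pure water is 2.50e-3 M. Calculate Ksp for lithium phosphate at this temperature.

Li3PO4(s) ⇌ 3 Li^+(aq) + PO4^3-(aq)
With molar solubility s: [Li^+] = 3s, [PO4^3-] = s.
Ksp = [Li^+]^3[PO4^3-]
Substituting: Ksp = (3s)^3s = 27s^4
With s = 2.50 × 10^-3: Ksp = 1.05 × 10^-9

Ksp ≈ 1.05 × 10^-9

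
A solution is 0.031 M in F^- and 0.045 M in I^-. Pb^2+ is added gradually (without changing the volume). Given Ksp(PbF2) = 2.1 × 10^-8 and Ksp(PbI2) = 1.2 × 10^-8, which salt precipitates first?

PbI2

Precipitation of each salt starts when its ion product equals its Ksp.
For PbF2: 2.1 × 10^-8 = (0.031)^2 × [Pb^2+]  ⇒  [Pb^2+] = 2.2 x 10^-5 M.
For PbI2: 1.2 × 10^-8 = (0.045)^2 × [Pb^2+]  ⇒  [Pb^2+] = 5.9 × 10^-6 M.
The salt with the lower threshold [Pb^2+] precipitates first: PbI2.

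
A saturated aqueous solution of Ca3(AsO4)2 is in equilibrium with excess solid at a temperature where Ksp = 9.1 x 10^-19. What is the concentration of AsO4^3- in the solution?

Ca3(AsO4)2(s) <=> 3 Ca^2+(aq) + 2 AsO4^3-(aq)
Ksp = [Ca^2+]^3[AsO4^3-]^2
Let s = molar solubility. Then [Ca^2+] = 3s and [AsO4^3-] = 2s.
Substituting: Ksp = (3s)^3(2s)^2 = 108s^5
Solving, s = (9.1 x 10^-19/108)^(1/5) = 9.66 × 10^-5 M
[AsO4^3-] = 2s = 1.9 x 10^-4 M

[AsO4^3-] = 1.9 x 10^-4 M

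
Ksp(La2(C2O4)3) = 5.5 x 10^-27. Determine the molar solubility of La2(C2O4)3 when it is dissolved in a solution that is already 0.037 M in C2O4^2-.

La2(C2O4)3(s) ⇌ 2 La^3+ + 3 C2O4^2-
Ksp = [La^3+]^2[C2O4^2-]^3
Let s be the molar solubility in this solution. [La^3+] = 2s, [C2O4^2-] = 0.037 + 3s ≈ 0.037 (since the C2O4^2- already present dominates).
Ksp ≈ (2s)^2 × (0.037)^3
s = 5.2 × 10^-12 M
Check: 3s = 1.6 × 10^-11 ≪ 0.037, so the approximation is valid.

s = 5.2 x 10^-12 M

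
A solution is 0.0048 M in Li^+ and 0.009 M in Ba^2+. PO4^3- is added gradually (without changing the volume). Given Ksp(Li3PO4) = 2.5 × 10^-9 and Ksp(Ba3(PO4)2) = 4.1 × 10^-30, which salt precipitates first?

Each salt begins to precipitate when Q = Ksp, i.e. when [PO4^3-] reaches its threshold.
For Li3PO4: 2.5 × 10^-9 = (0.0048)^3 × [PO4^3-]  ⇒  [PO4^3-] = 2.3 × 10^-2 M.
For Ba3(PO4)2: 4.1 × 10^-30 = (0.009)^3 × [PO4^3-]^2  ⇒  [PO4^3-] = 2.4 × 10^-12 M.
The salt with the lower threshold [PO4^3-] precipitates first: Ba3(PO4)2.

Ba3(PO4)2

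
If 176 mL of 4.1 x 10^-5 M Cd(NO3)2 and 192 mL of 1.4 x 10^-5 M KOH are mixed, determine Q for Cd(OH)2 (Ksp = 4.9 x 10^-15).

Total volume = 176 + 192 = 368 mL.
[Cd^2+] = 4.1 x 10^-5 × (176/368) = 1.96 × 10^-5 M
[OH^-] = 1.4 x 10^-5 × (192/368) = 7.30 × 10^-6 M
Cd(OH)2(s) <=> Cd^2+ + 2 OH^-, so Q = [Cd^2+][OH^-]^2
Q = (1.96 x 10^-5)(7.30 x 10^-6)^2 = 1.0 x 10^-15
Q < Ksp, so no precipitate of Cd(OH)2 forms.

Q = 1.0 × 10^-15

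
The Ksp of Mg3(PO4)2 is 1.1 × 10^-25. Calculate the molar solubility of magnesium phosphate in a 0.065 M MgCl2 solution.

s = 1.0 × 10^-11 M

Mg3(PO4)2(s) <=> 3 Mg^2+(aq) + 2 PO4^3-(aq)
Ksp = [Mg^2+]^3[PO4^3-]^2
Let s = moles of Mg3(PO4)2 that dissolve per litre. [Mg^2+] = 0.065 + 3s ≈ 0.065, [PO4^3-] = 2s (Ksp is small, so little additional dissolves).
Ksp ≈ (0.065)^3 × (2s)^2
s = 1.0 x 10^-11 M
Check: 3s = 3.0 × 10^-11 ≪ 0.065, so the approximation is valid.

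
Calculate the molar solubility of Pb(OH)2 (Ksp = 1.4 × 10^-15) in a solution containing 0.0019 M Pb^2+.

4.3e-7 M

Pb(OH)2(s) ⇌ Pb^2+ + 2 OH^-
Ksp = [Pb^2+][OH^-]^2
If s mol/L dissolves here, [Pb^2+] = 0.0019 + s ≈ 0.0019, [OH^-] = 2s (common-ion effect: Pb^2+ is already 0.0019 M).
Ksp ≈ 0.0019 × (2s)^2
s = 4.3 × 10^-7 M
Check: s = 4.3 x 10^-7 ≪ 0.0019, so the approximation is valid.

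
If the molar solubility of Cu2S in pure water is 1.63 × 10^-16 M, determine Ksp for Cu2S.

Cu2S(s) ⇌ 2 Cu^+ + S^2-
Let s = molar solubility. Then [Cu^+] = 2s and [S^2-] = s.
Ksp = [Cu^+]^2[S^2-]
Ksp = (2s)^2s = 4s^3
With s = 1.63 × 10^-16: Ksp = 1.73 × 10^-47

1.73 × 10^-47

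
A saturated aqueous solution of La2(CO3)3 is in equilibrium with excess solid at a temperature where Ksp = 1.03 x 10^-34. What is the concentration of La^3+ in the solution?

La2(CO3)3(s) <=> 2 La^3+ + 3 CO3^2-
Ksp = [La^3+]^2[CO3^2-]^3
With molar solubility s: [La^3+] = 2s, [CO3^2-] = 3s.
Ksp = (2s)^2(3s)^3 = 108s^5
s = (1.03 x 10^-34 / 108)^(1/5) = 6.250 x 10^-8 M
[La^3+] = 2s = 1.25 × 10^-7 M

[La^3+] = 1.25e-7 M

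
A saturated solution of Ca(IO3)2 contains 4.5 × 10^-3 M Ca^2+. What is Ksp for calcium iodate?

Ksp = 3.6 × 10^-7

Ca(IO3)2(s) <=> Ca^2+ + 2 IO3^-
Stoichiometry gives [IO3^-] = (2/1)[Ca^2+] = 9.00 x 10^-3 M.
Ksp = [Ca^2+][IO3^-]^2
Ksp = 4.5 x 10^-3 × (9.00 × 10^-3)^2 = 3.6 × 10^-7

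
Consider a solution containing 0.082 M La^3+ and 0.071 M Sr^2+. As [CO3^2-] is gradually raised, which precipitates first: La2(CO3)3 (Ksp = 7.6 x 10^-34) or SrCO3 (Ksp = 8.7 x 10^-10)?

La2(CO3)3

Each salt begins to precipitate when Q = Ksp, i.e. when [CO3^2-] reaches its threshold.
For La2(CO3)3: 7.6 x 10^-34 = (0.082)^2 × [CO3^2-]^3  ⇒  [CO3^2-] = 4.8 x 10^-11 M.
For SrCO3: 8.7 x 10^-10 = 0.071 × [CO3^2-]  ⇒  [CO3^2-] = 1.2 × 10^-8 M.
The salt with the lower threshold [CO3^2-] precipitates first: La2(CO3)3.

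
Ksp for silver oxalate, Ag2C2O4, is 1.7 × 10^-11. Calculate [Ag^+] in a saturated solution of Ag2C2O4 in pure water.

3.2 x 10^-4 M

Ag2C2O4(s) ⇌ 2 Ag^+(aq) + C2O4^2-(aq)
Ksp = [Ag^+]^2[C2O4^2-]
If s mol/L of Ag2C2O4 dissolves, [Ag^+] = 2s and [C2O4^2-] = s.
Ksp = (2s)^2s = 4s^3
s = (1.7 × 10^-11 / 4)^(1/3) = 1.62 × 10^-4 M
[Ag^+] = 2s = 3.2 × 10^-4 M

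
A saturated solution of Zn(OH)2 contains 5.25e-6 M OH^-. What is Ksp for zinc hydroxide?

Ksp = 7.24 × 10^-17

Zn(OH)2(s) ⇌ Zn^2+(aq) + 2 OH^-(aq)
Stoichiometry gives [Zn^2+] = (1/2)[OH^-] = 2.625 × 10^-6 M.
Ksp = [Zn^2+][OH^-]^2
Ksp = 2.625 × 10^-6 × (5.25 x 10^-6)^2 = 7.24 × 10^-17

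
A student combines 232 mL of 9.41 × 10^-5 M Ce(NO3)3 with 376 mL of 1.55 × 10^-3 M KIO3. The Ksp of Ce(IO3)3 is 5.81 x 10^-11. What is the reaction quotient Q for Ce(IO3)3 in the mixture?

Total volume = 232 + 376 = 608 mL.
[Ce^3+] = 9.41 × 10^-5 × (232/608) = 3.591 × 10^-5 M
[IO3^-] = 1.55 × 10^-3 × (376/608) = 9.586 × 10^-4 M
Ce(IO3)3(s) ⇌ Ce^3+ + 3 IO3^-, so Q = [Ce^3+][IO3^-]^3
Q = (3.591 × 10^-5)(9.586 × 10^-4)^3 = 3.16 x 10^-14
Q < Ksp, so no precipitate of Ce(IO3)3 forms.

3.16 × 10^-14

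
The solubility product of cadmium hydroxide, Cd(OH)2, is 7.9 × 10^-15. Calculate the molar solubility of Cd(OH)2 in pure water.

s ≈ 1.3e-5 M

Cd(OH)2(s) ⇌ Cd^2+(aq) + 2 OH^-(aq)
Ksp = [Cd^2+][OH^-]^2
With molar solubility s: [Cd^2+] = s, [OH^-] = 2s.
Substituting: Ksp = s(2s)^2 = 4s^3
Solving, s = (7.9 × 10^-15/4)^(1/3) = 1.3 x 10^-5 M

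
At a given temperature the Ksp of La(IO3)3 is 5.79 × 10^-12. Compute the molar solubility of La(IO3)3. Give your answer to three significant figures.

s = 6.81e-4 M

La(IO3)3(s) ⇌ La^3+(aq) + 3 IO3^-(aq)
Ksp = [La^3+][IO3^-]^3
With molar solubility s: [La^3+] = s, [IO3^-] = 3s.
So Ksp = s × (3s)^3 = 27s^4
s = (5.79 × 10^-12 / 27)^(1/4) = 6.81 x 10^-4 M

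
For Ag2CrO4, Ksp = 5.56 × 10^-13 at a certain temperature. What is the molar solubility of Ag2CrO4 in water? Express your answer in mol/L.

s ≈ 5.18e-5 M

Ag2CrO4(s) ⇌ 2 Ag^+(aq) + CrO4^2-(aq)
Ksp = [Ag^+]^2[CrO4^2-]
If s mol/L of Ag2CrO4 dissolves, [Ag^+] = 2s and [CrO4^2-] = s.
Substituting: Ksp = (2s)^2s = 4s^3
Solving, s = (5.56 × 10^-13/4)^(1/3) = 5.18 × 10^-5 M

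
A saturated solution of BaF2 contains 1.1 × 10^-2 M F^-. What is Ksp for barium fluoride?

6.7 × 10^-7

BaF2(s) ⇌ Ba^2+(aq) + 2 F^-(aq)
Stoichiometry gives [Ba^2+] = (1/2)[F^-] = 5.50 × 10^-3 M.
Ksp = [Ba^2+][F^-]^2
Ksp = 5.50 × 10^-3 × (1.1 × 10^-2)^2 = 6.7 × 10^-7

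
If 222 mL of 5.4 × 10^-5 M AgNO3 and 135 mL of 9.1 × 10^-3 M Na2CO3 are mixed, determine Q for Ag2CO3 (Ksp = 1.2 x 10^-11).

Q ≈ 3.9 × 10^-12

Total volume = 222 + 135 = 357 mL.
[Ag^+] = 5.4 x 10^-5 × (222/357) = 3.36 × 10^-5 M
[CO3^2-] = 9.1 × 10^-3 × (135/357) = 3.44 × 10^-3 M
Ag2CO3(s) <=> 2 Ag^+ + CO3^2-, so Q = [Ag^+]^2[CO3^2-]
Q = (3.36 x 10^-5)^2(3.44 x 10^-3) = 3.9 × 10^-12
Q < Ksp, so no precipitate of Ag2CO3 forms.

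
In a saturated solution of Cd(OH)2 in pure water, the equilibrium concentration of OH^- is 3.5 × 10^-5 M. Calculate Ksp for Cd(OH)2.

Cd(OH)2(s) ⇌ Cd^2+(aq) + 2 OH^-(aq)
Stoichiometry gives [Cd^2+] = (1/2)[OH^-] = 1.75 × 10^-5 M.
Ksp = [Cd^2+][OH^-]^2
Ksp = 1.75 x 10^-5 × (3.5 × 10^-5)^2 = 2.1 x 10^-14

2.1 × 10^-14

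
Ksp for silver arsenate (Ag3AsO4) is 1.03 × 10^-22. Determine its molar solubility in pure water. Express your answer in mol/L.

Ag3AsO4(s) ⇌ 3 Ag^+ + AsO4^3-
Ksp = [Ag^+]^3[AsO4^3-]
For each mole of Ag3AsO4 that dissolves: [Ag^+] = 3s, [AsO4^3-] = s.
Substituting: Ksp = (3s)^3s = 27s^4
s = (1.03 × 10^-22 / 27)^(1/4) = 1.40 × 10^-6 M

s = 1.40e-6 M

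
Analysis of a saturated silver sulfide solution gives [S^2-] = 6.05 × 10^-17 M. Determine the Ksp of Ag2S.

8.86 × 10^-49

Ag2S(s) ⇌ 2 Ag^+ + S^2-
Stoichiometry gives [Ag^+] = (2/1)[S^2-] = 1.210 × 10^-16 M.
Ksp = [Ag^+]^2[S^2-]
Ksp = (1.210 × 10^-16)^2 × 6.05 x 10^-17 = 8.86 x 10^-49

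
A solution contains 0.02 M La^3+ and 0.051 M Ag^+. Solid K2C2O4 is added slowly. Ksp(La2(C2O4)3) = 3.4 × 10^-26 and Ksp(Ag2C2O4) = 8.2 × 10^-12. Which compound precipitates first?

Ag2C2O4

Each salt begins to precipitate when Q = Ksp, i.e. when [C2O4^2-] reaches its threshold.
For La2(C2O4)3: 3.4 × 10^-26 = (0.02)^2 × [C2O4^2-]^3  ⇒  [C2O4^2-] = 4.4 × 10^-8 M.
For Ag2C2O4: 8.2 × 10^-12 = (0.051)^2 × [C2O4^2-]  ⇒  [C2O4^2-] = 3.2 × 10^-9 M.
The salt with the lower threshold [C2O4^2-] precipitates first: Ag2C2O4.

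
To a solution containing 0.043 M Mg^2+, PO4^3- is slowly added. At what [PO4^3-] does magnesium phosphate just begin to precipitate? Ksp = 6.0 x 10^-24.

[PO4^3-] = 2.7 × 10^-10 M

Mg3(PO4)2(s) <=> 3 Mg^2+ + 2 PO4^3-
Ksp = [Mg^2+]^3[PO4^3-]^2
Precipitation begins when Q = Ksp. With [Mg^2+] = 0.043 M:
6.0 x 10^-24 = (0.043)^3 × [PO4^3-]^2
[PO4^3-] = (6.0 x 10^-24 / 7.95 × 10^-5)^(1/2) = 2.7 x 10^-10 M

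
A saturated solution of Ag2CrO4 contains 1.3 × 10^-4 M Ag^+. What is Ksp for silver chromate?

Ksp ≈ 1.1e-12

Ag2CrO4(s) ⇌ 2 Ag^+ + CrO4^2-
Stoichiometry gives [CrO4^2-] = (1/2)[Ag^+] = 6.50 × 10^-5 M.
Ksp = [Ag^+]^2[CrO4^2-]
Ksp = (1.3 × 10^-4)^2 × 6.50 x 10^-5 = 1.1 × 10^-12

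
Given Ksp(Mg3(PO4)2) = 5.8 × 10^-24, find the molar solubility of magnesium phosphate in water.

Mg3(PO4)2(s) <=> 3 Mg^2+ + 2 PO4^3-
Ksp = [Mg^2+]^3[PO4^3-]^2
Let s = molar solubility. Then [Mg^2+] = 3s and [PO4^3-] = 2s.
Substituting: Ksp = (3s)^3(2s)^2 = 108s^5
Solving, s = (5.8 × 10^-24/108)^(1/5) = 8.8 x 10^-6 M

s ≈ 8.8e-6 M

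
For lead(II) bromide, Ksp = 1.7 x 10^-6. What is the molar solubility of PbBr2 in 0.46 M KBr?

PbBr2(s) <=> Pb^2+(aq) + 2 Br^-(aq)
Ksp = [Pb^2+][Br^-]^2
If s mol/L dissolves here, [Pb^2+] = s, [Br^-] = 0.46 + 2s ≈ 0.46 (Ksp is small, so little additional dissolves).
Ksp ≈ s × (0.46)^2
s = 8.0 × 10^-6 M
Check: 2s = 1.6 × 10^-5 ≪ 0.46, so the approximation is valid.

s ≈ 8.0e-6 M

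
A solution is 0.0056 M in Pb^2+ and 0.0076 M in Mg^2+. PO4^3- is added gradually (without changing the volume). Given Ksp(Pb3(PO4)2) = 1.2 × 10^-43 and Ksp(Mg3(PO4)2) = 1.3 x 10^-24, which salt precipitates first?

Pb3(PO4)2

Precipitation of each salt starts when its ion product equals its Ksp.
For Pb3(PO4)2: 1.2 × 10^-43 = (0.0056)^3 × [PO4^3-]^2  ⇒  [PO4^3-] = 8.3 × 10^-19 M.
For Mg3(PO4)2: 1.3 x 10^-24 = (0.0076)^3 × [PO4^3-]^2  ⇒  [PO4^3-] = 1.7 × 10^-9 M.
The salt with the lower threshold [PO4^3-] precipitates first: Pb3(PO4)2.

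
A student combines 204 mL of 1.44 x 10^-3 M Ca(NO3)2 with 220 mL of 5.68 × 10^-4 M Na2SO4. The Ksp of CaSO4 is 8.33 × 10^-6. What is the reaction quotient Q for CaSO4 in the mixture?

Q ≈ 2.04 × 10^-7

Total volume = 204 + 220 = 424 mL.
[Ca^2+] = 1.44 × 10^-3 × (204/424) = 6.928 x 10^-4 M
[SO4^2-] = 5.68 x 10^-4 × (220/424) = 2.947 × 10^-4 M
CaSO4(s) ⇌ Ca^2+ + SO4^2-, so Q = [Ca^2+][SO4^2-]
Q = (6.928 × 10^-4)(2.947 × 10^-4) = 2.04 x 10^-7
Q < Ksp, so no precipitate of CaSO4 forms.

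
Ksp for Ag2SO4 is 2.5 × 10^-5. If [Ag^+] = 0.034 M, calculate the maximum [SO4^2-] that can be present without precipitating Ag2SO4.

Ag2SO4(s) ⇌ 2 Ag^+(aq) + SO4^2-(aq)
Ksp = [Ag^+]^2[SO4^2-]
Precipitation begins when Q = Ksp. With [Ag^+] = 0.034 M:
2.5 × 10^-5 = (0.034)^2 × [SO4^2-]
[SO4^2-] = (2.5 × 10^-5 / 1.16 x 10^-3) = 2.2 × 10^-2 M

[SO4^2-] = 2.2e-2 M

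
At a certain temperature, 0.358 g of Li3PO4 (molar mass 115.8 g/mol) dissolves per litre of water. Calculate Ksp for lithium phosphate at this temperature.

Molar solubility s = (3.58 x 10^-1 g/L) / (115.8 g/mol) = 3.092 × 10^-3 M.
Li3PO4(s) ⇌ 3 Li^+(aq) + PO4^3-(aq)
For each mole of Li3PO4 that dissolves: [Li^+] = 3s, [PO4^3-] = s.
Ksp = [Li^+]^3[PO4^3-]
Substituting: Ksp = (3s)^3s = 27s^4
With s = 3.092 × 10^-3: Ksp = 2.47 × 10^-9

Ksp ≈ 2.47 × 10^-9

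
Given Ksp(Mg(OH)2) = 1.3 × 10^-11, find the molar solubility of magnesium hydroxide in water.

s ≈ 1.5e-4 M

Mg(OH)2(s) ⇌ Mg^2+ + 2 OH^-
Ksp = [Mg^2+][OH^-]^2
For each mole of Mg(OH)2 that dissolves: [Mg^2+] = s, [OH^-] = 2s.
So Ksp = s × (2s)^2 = 4s^3
s = (1.3 × 10^-11 / 4)^(1/3) = 1.5 × 10^-4 M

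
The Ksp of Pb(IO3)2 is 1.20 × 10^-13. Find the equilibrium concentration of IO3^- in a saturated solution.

Pb(IO3)2(s) ⇌ Pb^2+ + 2 IO3^-
Ksp = [Pb^2+][IO3^-]^2
If s mol/L of Pb(IO3)2 dissolves, [Pb^2+] = s and [IO3^-] = 2s.
Substituting: Ksp = s(2s)^2 = 4s^3
Solving, s = (1.20 × 10^-13/4)^(1/3) = 3.107 x 10^-5 M
[IO3^-] = 2s = 6.21 × 10^-5 M

[IO3^-] ≈ 6.21 x 10^-5 M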